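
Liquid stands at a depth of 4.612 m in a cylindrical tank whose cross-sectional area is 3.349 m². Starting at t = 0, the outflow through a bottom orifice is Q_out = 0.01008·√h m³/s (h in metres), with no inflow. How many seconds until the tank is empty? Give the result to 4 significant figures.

A dh/dt = −Q_out = −0.01008 √h.
Separate and integrate: 2(√h − √h₀) = −(0.01008/A) t.
Tank is empty when √h = 0: t_empty = 2A√h₀/0.01008.
t_empty = 2·3.349·√4.612/0.01008 = 6.69800·2.14756/0.01008 = 1427.02 s.

1427 s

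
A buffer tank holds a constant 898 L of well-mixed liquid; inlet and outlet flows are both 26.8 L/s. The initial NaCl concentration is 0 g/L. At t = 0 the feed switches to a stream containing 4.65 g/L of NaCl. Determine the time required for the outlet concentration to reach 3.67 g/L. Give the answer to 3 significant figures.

52.2 s

Species balance: V dC/dt = Q(C_in − C) ⇒ τ = V/Q = 33.507 s.
C(t) = C_in + (C₀ − C_in) e^(−t/τ). Set C = 3.67 and solve for t:
e^(−t/τ) = (C − C_in)/(C₀ − C_in) = (3.67 − 4.65)/(0 − 4.65) = 0.21075
t = −τ ln(…) = 33.507 × 1.5571 = 52.173 s.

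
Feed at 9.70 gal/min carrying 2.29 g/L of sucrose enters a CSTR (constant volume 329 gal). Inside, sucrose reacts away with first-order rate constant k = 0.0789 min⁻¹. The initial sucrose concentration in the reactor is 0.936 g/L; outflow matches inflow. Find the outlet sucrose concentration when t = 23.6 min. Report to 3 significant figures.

V dC/dt = Q(C_in − C) − k V C.
This is linear with rate a = Q/V + k = 0.10838 min⁻¹.
C_ss = Q C_in/(Q + kV) = 0.62294 g/L; C(t) = C_ss + (C₀ − C_ss) e^(−a t).
C(23.6) = 0.62294 + (0.31306)·e^(−0.10838·23.6) = 0.62294 + (0.31306)·0.077471 = 0.64720 g/L.

0.647 g/L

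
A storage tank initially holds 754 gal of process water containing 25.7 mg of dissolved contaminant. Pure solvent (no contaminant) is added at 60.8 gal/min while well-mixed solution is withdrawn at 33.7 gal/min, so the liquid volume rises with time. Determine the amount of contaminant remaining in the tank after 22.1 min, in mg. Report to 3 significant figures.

Total volume: dV/dt = Q_in − Q_out = 27.100 gal/min, so V(t) = 754 + 27.100 t and V(22.1) = 1352.9 gal.
Solute balance: dm/dt = 0 − Q_out C = −Q_out m/V(t).
Separate: dm/m = −Q_out dt/V(t) ⇒ ln(m/m₀) = −(Q_out/(Q_in−Q_out)) ln(V/V₀).
m = m₀ (V₀/V)^(Q_out/(Q_in−Q_out)) = 25.7 × (754/1352.9)^(1.2435) = 12.422 mg.

12.4 mg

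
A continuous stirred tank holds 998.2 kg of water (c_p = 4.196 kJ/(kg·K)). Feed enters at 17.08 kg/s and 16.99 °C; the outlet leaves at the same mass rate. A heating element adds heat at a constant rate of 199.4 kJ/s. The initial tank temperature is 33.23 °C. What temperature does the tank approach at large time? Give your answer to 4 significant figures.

M c_p dT/dt = ṁ c_p (T_in − T) + Q̇.
At steady state dT/dt = 0 ⇒ T_ss = T_in + Q̇/(ṁ c_p) = 16.99 + 199.4/(17.08·4.196) = 19.7723 °C.

19.77 °C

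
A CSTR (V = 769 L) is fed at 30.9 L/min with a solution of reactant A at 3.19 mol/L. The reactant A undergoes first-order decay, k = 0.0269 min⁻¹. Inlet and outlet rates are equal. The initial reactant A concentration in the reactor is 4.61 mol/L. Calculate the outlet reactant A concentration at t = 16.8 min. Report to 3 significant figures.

V dC/dt = Q(C_in − C) − k V C.
dC/dt = (Q/V) C_in − (Q/V + k) C; effective rate a = Q/V + k = 0.040182 + 0.0269 = 0.067082 min⁻¹.
C_ss = Q C_in/(Q + kV) = 1.9108 mol/L; C(t) = C_ss + (C₀ − C_ss) e^(−a t).
C(16.8) = 1.9108 + (2.6992)·e^(−0.067082·16.8) = 1.9108 + (2.6992)·0.32401 = 2.7854 mol/L.

2.79 mol/L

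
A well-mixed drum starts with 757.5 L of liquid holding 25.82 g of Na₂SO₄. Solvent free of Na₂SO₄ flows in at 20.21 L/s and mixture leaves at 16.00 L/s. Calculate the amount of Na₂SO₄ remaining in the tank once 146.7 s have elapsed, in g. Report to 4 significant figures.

Total volume: dV/dt = Q_in − Q_out = 4.21000 L/s, so V(t) = 757.5 + 4.21000 t and V(146.7) = 1375.11 L.
Solute balance: dm/dt = 0 − Q_out C = −Q_out m/V(t).
dm/m = −Q_out dt/(V₀ + 4.21000 t); integrating gives ln(m/m₀) = −(Q_out/(Q_in−Q_out)) ln(V/V₀).
m = m₀ (V₀/V)^(Q_out/(Q_in−Q_out)) = 25.82 × (757.5/1375.11)^(3.80048) = 2.67799 g.

2.678 g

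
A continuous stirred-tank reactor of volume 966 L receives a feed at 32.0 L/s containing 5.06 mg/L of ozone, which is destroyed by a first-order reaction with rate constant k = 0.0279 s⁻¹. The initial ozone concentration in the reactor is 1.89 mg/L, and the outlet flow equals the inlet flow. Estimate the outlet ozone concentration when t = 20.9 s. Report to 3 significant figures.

2.51 mg/L

Accumulation = in − out − consumed: V dC/dt = Q C_in − Q C − k V C.
This is linear with rate a = Q/V + k = 0.061026 s⁻¹.
C_ss = Q C_in/(Q + kV) = 2.7467 mg/L; C(t) = C_ss + (C₀ − C_ss) e^(−a t).
C(20.9) = 2.7467 + (-0.85667)·e^(−0.061026·20.9) = 2.7467 + (-0.85667)·0.27931 = 2.5074 mg/L.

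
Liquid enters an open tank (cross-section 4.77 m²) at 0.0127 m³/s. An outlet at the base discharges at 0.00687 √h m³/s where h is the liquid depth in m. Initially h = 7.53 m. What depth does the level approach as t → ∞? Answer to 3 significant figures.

Level balance: A dh/dt = 0.0127 − 0.00687 √h. Setting dh/dt = 0:
Q_in = 0.00687 √h_ss ⇒ √h_ss = 0.0127/0.00687 = 1.8486.
h_ss = 1.8486² = 3.4174 m. (Since h₀ = 7.53 m > h_ss, the level will fall toward this value.)

3.42 m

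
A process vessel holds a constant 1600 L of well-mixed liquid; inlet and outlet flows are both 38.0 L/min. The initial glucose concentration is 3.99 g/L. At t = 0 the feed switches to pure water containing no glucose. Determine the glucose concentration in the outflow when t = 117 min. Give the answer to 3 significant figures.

0.248 g/L

Transient balance on the dissolved component: V dC/dt = Q(C_in − C).
So dC/dt = (C_in − C)/τ with τ = V/Q = 1600/38.0 = 42.105 min.
Integrating: C(t) = C_in + (C₀ − C_in) e^(−t/τ).
C(117) = 0 + (3.99 − 0)·e^(−117/42.105) = 0 + (3.9900)·0.062116 = 0.24784 g/L.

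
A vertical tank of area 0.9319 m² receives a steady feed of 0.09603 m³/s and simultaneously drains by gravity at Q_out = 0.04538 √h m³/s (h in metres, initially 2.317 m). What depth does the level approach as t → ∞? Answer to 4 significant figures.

4.478 m

A dh/dt = Q_in − 0.04538 √h. Steady state requires inflow = outflow:
Q_in = 0.04538 √h_ss ⇒ √h_ss = 0.09603/0.04538 = 2.11613.
h_ss = 2.11613² = 4.47801 m. (Since h₀ = 2.317 m < h_ss, the level will rise toward this value.)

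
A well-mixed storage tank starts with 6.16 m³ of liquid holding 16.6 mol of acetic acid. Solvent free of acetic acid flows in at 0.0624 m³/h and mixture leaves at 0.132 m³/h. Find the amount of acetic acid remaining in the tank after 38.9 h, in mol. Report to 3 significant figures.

Let m(t) be the amount of acetic acid. Volume: V(t) = V₀ + (Q_in − Q_out) t = 6.16 − 0.069600 t; V(38.9) = 3.4526 m³.
No acetic acid enters, so dm/dt = −Q_out · (m/V).
dm/m = −Q_out dt/(V₀ − 0.069600 t); integrating gives ln(m/m₀) = −(Q_out/(Q_in−Q_out)) ln(V/V₀).
m = m₀ (V₀/V)^(Q_out/(Q_in−Q_out)) = 16.6 × (6.16/3.4526)^(-1.8966) = 5.5366 mol.

5.54 mol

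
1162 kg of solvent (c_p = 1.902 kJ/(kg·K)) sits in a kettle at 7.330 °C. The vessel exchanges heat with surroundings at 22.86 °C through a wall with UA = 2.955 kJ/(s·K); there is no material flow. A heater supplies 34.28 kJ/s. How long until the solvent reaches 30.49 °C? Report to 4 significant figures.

1437 s

M c_p dT/dt = −UA(T − T_amb) + Q̇.
τ = M c_p/UA = 747.927 s; T_ss = T_amb + Q̇/UA = 22.86 + 34.28/2.955 = 34.4607 °C.
T(t) = T_ss + (T₀ − T_ss)e^(−t/τ); set T = 30.49:
t = −τ ln[(T − T_ss)/(T₀ − T_ss)] = −747.927 · ln(0.146354) = 1437.31 s.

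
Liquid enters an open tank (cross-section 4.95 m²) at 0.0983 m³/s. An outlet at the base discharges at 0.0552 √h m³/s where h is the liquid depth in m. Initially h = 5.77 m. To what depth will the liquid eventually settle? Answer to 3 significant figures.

3.17 m

Level balance: A dh/dt = 0.0983 − 0.0552 √h. Setting dh/dt = 0:
Q_in = 0.0552 √h_ss ⇒ √h_ss = 0.0983/0.0552 = 1.7808.
h_ss = 1.7808² = 3.1712 m. (Since h₀ = 5.77 m > h_ss, the level will fall toward this value.)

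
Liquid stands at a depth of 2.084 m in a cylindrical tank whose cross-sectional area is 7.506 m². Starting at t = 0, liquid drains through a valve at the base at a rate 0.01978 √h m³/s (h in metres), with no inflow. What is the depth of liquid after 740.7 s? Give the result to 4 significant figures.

Mass balance (ρ constant): A dh/dt = −0.01978 √h.
Separate and integrate: 2(√h − √h₀) = −(0.01978/A) t.
√h = √2.084 − 0.01978·740.7/(2·7.506) = 1.44361 − 0.975956 = 0.467651.
h = 0.467651² = 0.218697 m.

0.2187 m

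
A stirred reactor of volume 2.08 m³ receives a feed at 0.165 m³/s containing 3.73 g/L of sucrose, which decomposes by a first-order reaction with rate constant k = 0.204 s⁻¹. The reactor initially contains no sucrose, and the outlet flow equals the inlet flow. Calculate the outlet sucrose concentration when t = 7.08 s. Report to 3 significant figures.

Species balance: V dC/dt = Q C_in − Q C − k V C.
dC/dt = (Q/V) C_in − (Q/V + k) C; effective rate a = Q/V + k = 0.079327 + 0.204 = 0.28333 s⁻¹.
C_ss = Q C_in/(Q + kV) = 1.0443 g/L; C(t) = C_ss + (C₀ − C_ss) e^(−a t).
C(7.08) = 1.0443 + (-1.0443)·e^(−0.28333·7.08) = 1.0443 + (-1.0443)·0.13453 = 0.90384 g/L.

0.904 g/L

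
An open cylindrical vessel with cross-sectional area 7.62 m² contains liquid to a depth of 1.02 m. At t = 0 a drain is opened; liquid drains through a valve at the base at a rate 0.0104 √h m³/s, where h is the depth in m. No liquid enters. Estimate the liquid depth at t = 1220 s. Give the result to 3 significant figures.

Mass balance (ρ constant): A dh/dt = −0.0104 √h.
∫ h^(−1/2) dh = −(0.0104/A) ∫ dt, giving 2√h = 2√h₀ − (0.0104/A) t.
√h = √1.02 − 0.0104·1220/(2·7.62) = 1.0100 − 0.83255 = 0.17740.
h = 0.17740² = 0.031472 m.

0.0315 m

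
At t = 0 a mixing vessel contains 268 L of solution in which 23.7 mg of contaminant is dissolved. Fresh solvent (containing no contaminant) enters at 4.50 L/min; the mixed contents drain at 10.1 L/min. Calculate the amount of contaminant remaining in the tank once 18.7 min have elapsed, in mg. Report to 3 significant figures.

Total volume: dV/dt = Q_in − Q_out = -5.6000 L/min, so V(t) = 268 − 5.6000 t and V(18.7) = 163.28 L.
No contaminant enters, so dm/dt = −Q_out · (m/V).
Separate: dm/m = −Q_out dt/V(t) ⇒ ln(m/m₀) = −(Q_out/(Q_in−Q_out)) ln(V/V₀).
m = m₀ (V₀/V)^(Q_out/(Q_in−Q_out)) = 23.7 × (268/163.28)^(-1.8036) = 9.6965 mg.

9.70 mg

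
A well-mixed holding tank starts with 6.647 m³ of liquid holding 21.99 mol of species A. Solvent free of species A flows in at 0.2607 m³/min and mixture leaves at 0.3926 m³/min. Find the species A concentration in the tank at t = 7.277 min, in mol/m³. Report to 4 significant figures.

2.431 mol/m³

Total volume: dV/dt = Q_in − Q_out = -0.131900 m³/min, so V(t) = 6.647 − 0.131900 t and V(7.277) = 5.68716 m³.
No species A enters, so dm/dt = −Q_out · (m/V).
Separate: dm/m = −Q_out dt/V(t) ⇒ ln(m/m₀) = −(Q_out/(Q_in−Q_out)) ln(V/V₀).
m = m₀ (V₀/V)^(Q_out/(Q_in−Q_out)) = 21.99 × (6.647/5.68716)^(-2.97650) = 13.8238 mol.
C = m/V = 13.8238/5.68716 = 2.43070 mol/m³.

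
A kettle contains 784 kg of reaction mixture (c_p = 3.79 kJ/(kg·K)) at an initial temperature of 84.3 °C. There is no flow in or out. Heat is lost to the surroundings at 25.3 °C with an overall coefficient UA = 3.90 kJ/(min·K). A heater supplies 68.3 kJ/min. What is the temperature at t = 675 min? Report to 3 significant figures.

M c_p dT/dt = −UA(T − T_amb) + Q̇.
dT/dt = (T_ss − T)/τ with T_ss = T_amb + Q̇/UA = 25.3 + 68.3/3.90 = 42.813 °C, τ = M c_p/UA = 784·3.79/3.90 = 761.89 min.
T approaches T_ss exponentially: T(t) = T_ss + (T₀ − T_ss) e^(−t/τ).
T(675) = 42.813 + (41.487)·0.41232 = 59.919 °C.

59.9 °C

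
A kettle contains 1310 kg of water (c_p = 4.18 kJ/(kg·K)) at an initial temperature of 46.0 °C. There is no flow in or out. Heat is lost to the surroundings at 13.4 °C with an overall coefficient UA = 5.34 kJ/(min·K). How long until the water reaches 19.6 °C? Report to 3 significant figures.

M c_p dT/dt = −UA(T − T_amb).
τ = M c_p/UA = 1025.4 min; T_ss = T_amb = 13.400 °C.
T(t) = T_ss + (T₀ − T_ss)e^(−t/τ); set T = 19.6:
t = −τ ln[(T − T_ss)/(T₀ − T_ss)] = −1025.4 · ln(0.19018) = 1702.0 min.

1700 min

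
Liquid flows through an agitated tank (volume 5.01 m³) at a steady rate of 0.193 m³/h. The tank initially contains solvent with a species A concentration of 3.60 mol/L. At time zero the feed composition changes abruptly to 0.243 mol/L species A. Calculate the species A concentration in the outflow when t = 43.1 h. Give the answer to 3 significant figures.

Mass balance on the solute (V constant): V dC/dt = Q(C_in − C).
Rewrite as dC/dt + C/τ = C_in/τ, τ = V/Q = 25.959 h.
Solution: C(t) = C_in + (C₀ − C_in) e^(−t/τ).
C(43.1) = 0.243 + (3.60 − 0.243)·e^(−43.1/25.959) = 0.243 + (3.3570)·0.19007 = 0.88108 mol/L.

0.881 mol/L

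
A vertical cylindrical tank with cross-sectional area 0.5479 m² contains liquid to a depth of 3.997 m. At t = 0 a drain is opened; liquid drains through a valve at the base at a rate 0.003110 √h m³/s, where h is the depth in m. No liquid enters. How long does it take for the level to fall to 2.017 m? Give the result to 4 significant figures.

Accumulation of liquid (constant cross-section A): A dh/dt = −0.003110 √h.
∫ h^(−1/2) dh = −(0.003110/A) ∫ dt, giving 2√h = 2√h₀ − (0.003110/A) t.
t = 2A(√h₀ − √h)/0.003110 = 2·0.5479·(√3.997 − √2.017)/0.003110
  = 1.09580 × (1.99925 − 1.42021) / 0.003110 = 204.023 s.

204.0 s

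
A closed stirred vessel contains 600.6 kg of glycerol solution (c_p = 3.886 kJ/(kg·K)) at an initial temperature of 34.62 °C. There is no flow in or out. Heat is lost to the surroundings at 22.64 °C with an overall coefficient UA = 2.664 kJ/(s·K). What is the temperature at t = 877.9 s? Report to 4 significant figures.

27.04 °C

M c_p dT/dt = −UA(T − T_amb).
dT/dt = (T_ss − T)/τ with T_ss = T_amb = 22.6400 °C, τ = M c_p/UA = 600.6·3.886/2.664 = 876.100 s.
This is linear first-order; T(t) = T_ss + (T₀ − T_ss) e^(−t/τ).
T(877.9) = 22.6400 + (11.9800)·0.367125 = 27.0382 °C.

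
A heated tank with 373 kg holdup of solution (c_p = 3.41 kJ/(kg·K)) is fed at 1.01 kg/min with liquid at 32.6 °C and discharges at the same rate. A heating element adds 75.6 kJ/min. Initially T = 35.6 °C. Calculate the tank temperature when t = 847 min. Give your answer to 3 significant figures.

First-law balance (no shaft work): M c_p dT/dt = ṁ c_p (T_in − T) + 75.6.
τ = M/ṁ = 369.31 min; T_ss = T_in + Q̇/(ṁ c_p) = 32.6 + 75.6/(1.01·3.41) = 54.551 °C.
T approaches T_ss exponentially: T(t) = T_ss + (T₀ − T_ss) e^(−t/τ).
T(847) = 54.551 + (-18.951)·e^(−847/369.31) = 54.551 + (-18.951)·0.10091 = 52.638 °C.

52.6 °C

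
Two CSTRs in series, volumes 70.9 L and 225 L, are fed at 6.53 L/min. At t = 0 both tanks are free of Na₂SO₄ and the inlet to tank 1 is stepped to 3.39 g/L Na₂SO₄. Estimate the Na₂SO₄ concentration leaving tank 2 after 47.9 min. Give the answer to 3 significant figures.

2.18 g/L

Each tank obeys Vᵢ dCᵢ/dt = Q(Cᵢ₋₁ − Cᵢ), so τᵢ = Vᵢ/Q.
τ₁ = 70.9/6.53 = 10.858 min; τ₂ = 225/6.53 = 34.456 min.
Solving the cascade with C₁(0)=C₂(0)=0 gives C₂(t) = C_in[1 − (τ₁ e^(−t/τ₁) − τ₂ e^(−t/τ₂))/(τ₁ − τ₂)].
At t = 47.9: e^(−t/τ₁) = 0.012135, e^(−t/τ₂) = 0.24903.
C₂ = 3.39·[1 − (10.858·0.012135 − 34.456·0.24903)/(-23.599)] = 3.39·0.64197 = 2.1763 g/L.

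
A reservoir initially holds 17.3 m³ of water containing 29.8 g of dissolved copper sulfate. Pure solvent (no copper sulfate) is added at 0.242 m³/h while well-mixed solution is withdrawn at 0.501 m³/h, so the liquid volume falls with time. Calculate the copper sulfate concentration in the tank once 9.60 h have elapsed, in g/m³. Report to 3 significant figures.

1.49 g/m³

Let m(t) be the amount of copper sulfate. Volume: V(t) = V₀ + (Q_in − Q_out) t = 17.3 − 0.25900 t; V(9.60) = 14.814 m³.
No copper sulfate enters, so dm/dt = −Q_out · (m/V).
dm/m = −Q_out dt/(V₀ − 0.25900 t); integrating gives ln(m/m₀) = −(Q_out/(Q_in−Q_out)) ln(V/V₀).
m = m₀ (V₀/V)^(Q_out/(Q_in−Q_out)) = 29.8 × (17.3/14.814)^(-1.9344) = 22.073 g.
C = m/V = 22.073/14.814 = 1.4901 g/m³.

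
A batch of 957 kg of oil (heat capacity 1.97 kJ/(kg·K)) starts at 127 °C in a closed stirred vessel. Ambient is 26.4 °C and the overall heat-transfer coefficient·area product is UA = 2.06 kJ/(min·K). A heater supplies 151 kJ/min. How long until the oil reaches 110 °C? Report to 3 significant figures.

Lumped-capacitance energy balance: M c_p dT/dt = UA(T_amb − T) + Q̇.
τ = M c_p/UA = 915.19 min; T_ss = T_amb + Q̇/UA = 26.4 + 151/2.06 = 99.701 °C.
T(t) = T_ss + (T₀ − T_ss)e^(−t/τ); set T = 110:
t = −τ ln[(T − T_ss)/(T₀ − T_ss)] = −915.19 · ln(0.37727) = 892.13 min.

892 min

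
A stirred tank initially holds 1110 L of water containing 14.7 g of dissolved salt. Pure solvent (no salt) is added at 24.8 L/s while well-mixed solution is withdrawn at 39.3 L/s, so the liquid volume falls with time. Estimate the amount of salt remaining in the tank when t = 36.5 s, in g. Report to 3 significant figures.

Let m(t) be the amount of salt. Volume: V(t) = V₀ + (Q_in − Q_out) t = 1110 − 14.500 t; V(36.5) = 580.75 L.
Species balance (pure solvent in): dm/dt = −Q_out · m/V(t).
dm/m = −Q_out dt/(V₀ − 14.500 t); integrating gives ln(m/m₀) = −(Q_out/(Q_in−Q_out)) ln(V/V₀).
m = m₀ (V₀/V)^(Q_out/(Q_in−Q_out)) = 14.7 × (1110/580.75)^(-2.7103) = 2.5398 g.

2.54 g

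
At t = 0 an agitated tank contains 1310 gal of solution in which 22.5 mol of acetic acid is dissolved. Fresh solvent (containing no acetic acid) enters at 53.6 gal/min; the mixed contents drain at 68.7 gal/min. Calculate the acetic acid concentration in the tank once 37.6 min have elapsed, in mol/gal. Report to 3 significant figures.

Let m(t) be the amount of acetic acid. Volume: V(t) = V₀ + (Q_in − Q_out) t = 1310 − 15.100 t; V(37.6) = 742.24 gal.
Solute balance: dm/dt = 0 − Q_out C = −Q_out m/V(t).
dm/m = −Q_out dt/(V₀ − 15.100 t); integrating gives ln(m/m₀) = −(Q_out/(Q_in−Q_out)) ln(V/V₀).
m = m₀ (V₀/V)^(Q_out/(Q_in−Q_out)) = 22.5 × (1310/742.24)^(-4.5497) = 1.6969 mol.
C = m/V = 1.6969/742.24 = 0.0022862 mol/gal.

0.00229 mol/gal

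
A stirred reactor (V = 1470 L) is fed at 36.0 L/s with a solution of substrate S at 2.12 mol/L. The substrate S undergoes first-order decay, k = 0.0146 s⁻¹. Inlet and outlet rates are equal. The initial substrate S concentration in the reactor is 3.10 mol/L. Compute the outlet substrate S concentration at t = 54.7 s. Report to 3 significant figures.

Species balance: V dC/dt = Q C_in − Q C − k V C.
dC/dt = (Q/V) C_in − (Q/V + k) C; effective rate a = Q/V + k = 0.024490 + 0.0146 = 0.039090 s⁻¹.
C_ss = Q C_in/(Q + kV) = 1.3282 mol/L; C(t) = C_ss + (C₀ − C_ss) e^(−a t).
C(54.7) = 1.3282 + (1.7718)·e^(−0.039090·54.7) = 1.3282 + (1.7718)·0.11787 = 1.5370 mol/L.

1.54 mol/L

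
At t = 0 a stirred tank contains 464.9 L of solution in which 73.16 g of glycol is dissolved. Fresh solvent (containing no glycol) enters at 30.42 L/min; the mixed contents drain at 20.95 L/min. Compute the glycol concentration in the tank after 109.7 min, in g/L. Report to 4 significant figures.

0.003625 g/L

Let m(t) be the amount of glycol. Volume: V(t) = V₀ + (Q_in − Q_out) t = 464.9 + 9.47000 t; V(109.7) = 1503.76 L.
Species balance (pure solvent in): dm/dt = −Q_out · m/V(t).
dm/m = −Q_out dt/(V₀ + 9.47000 t); integrating gives ln(m/m₀) = −(Q_out/(Q_in−Q_out)) ln(V/V₀).
m = m₀ (V₀/V)^(Q_out/(Q_in−Q_out)) = 73.16 × (464.9/1503.76)^(2.21225) = 5.45039 g.
C = m/V = 5.45039/1503.76 = 0.00362451 g/L.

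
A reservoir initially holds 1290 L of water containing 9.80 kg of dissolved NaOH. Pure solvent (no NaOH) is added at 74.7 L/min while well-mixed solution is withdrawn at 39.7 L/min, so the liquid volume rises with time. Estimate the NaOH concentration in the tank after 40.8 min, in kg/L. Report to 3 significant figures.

Total volume: dV/dt = Q_in − Q_out = 35.000 L/min, so V(t) = 1290 + 35.000 t and V(40.8) = 2718.0 L.
Solute balance: dm/dt = 0 − Q_out C = −Q_out m/V(t).
Separate: dm/m = −Q_out dt/V(t) ⇒ ln(m/m₀) = −(Q_out/(Q_in−Q_out)) ln(V/V₀).
m = m₀ (V₀/V)^(Q_out/(Q_in−Q_out)) = 9.80 × (1290/2718.0)^(1.1343) = 4.2083 kg.
C = m/V = 4.2083/2718.0 = 0.0015483 kg/L.

0.00155 kg/L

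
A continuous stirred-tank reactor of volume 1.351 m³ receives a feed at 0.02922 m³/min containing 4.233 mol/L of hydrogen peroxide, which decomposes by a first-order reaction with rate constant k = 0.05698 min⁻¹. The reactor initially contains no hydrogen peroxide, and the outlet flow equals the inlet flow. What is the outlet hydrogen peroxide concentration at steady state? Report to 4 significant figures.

Species balance: V dC/dt = Q C_in − Q C − k V C.
Steady state (dC/dt = 0): C_ss = Q C_in/(Q + kV) = C_in/(1 + kV/Q).
C_ss = 0.02922·4.233/(0.02922 + 0.05698·1.351) = 0.123688/0.106200 = 1.16467 mol/L.

1.165 mol/L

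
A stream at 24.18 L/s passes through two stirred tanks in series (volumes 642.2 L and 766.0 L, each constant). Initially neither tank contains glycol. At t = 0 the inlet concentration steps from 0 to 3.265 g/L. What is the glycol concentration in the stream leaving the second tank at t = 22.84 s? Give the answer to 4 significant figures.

Time constants: τᵢ = Vᵢ/Q for each well-mixed tank.
τ₁ = 642.2/24.18 = 26.5591 s; τ₂ = 766.0/24.18 = 31.6791 s.
Tank 1: C₁ = C_in(1 − e^(−t/τ₁)). Tank 2 (τ₁ ≠ τ₂): C₂ = C_in[1 − (τ₁ e^(−t/τ₁) − τ₂ e^(−t/τ₂))/(τ₁ − τ₂)].
At t = 22.84: e^(−t/τ₁) = 0.423176, e^(−t/τ₂) = 0.486275.
C₂ = 3.265·[1 − (26.5591·0.423176 − 31.6791·0.486275)/(-5.11993)] = 3.265·0.186403 = 0.608607 g/L.

0.6086 g/L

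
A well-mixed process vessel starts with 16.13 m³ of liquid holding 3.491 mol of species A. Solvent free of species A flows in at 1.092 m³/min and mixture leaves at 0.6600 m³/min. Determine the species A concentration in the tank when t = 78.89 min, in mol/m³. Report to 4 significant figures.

0.01227 mol/m³

Total volume: dV/dt = Q_in − Q_out = 0.432000 m³/min, so V(t) = 16.13 + 0.432000 t and V(78.89) = 50.2105 m³.
Solute balance: dm/dt = 0 − Q_out C = −Q_out m/V(t).
Separate: dm/m = −Q_out dt/V(t) ⇒ ln(m/m₀) = −(Q_out/(Q_in−Q_out)) ln(V/V₀).
m = m₀ (V₀/V)^(Q_out/(Q_in−Q_out)) = 3.491 × (16.13/50.2105)^(1.52778) = 0.615901 mol.
C = m/V = 0.615901/50.2105 = 0.0122664 mol/m³.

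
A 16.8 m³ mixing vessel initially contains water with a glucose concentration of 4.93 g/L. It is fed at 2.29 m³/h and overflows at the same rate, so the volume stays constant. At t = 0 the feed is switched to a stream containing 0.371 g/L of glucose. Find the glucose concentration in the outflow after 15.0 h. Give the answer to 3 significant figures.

0.961 g/L

Accumulation = in − out for the solute gives V dC/dt = Q(C_in − C).
Rewrite as dC/dt + C/τ = C_in/τ, τ = V/Q = 7.3362 h.
Solution: C(t) = C_in + (C₀ − C_in) e^(−t/τ).
C(15.0) = 0.371 + (4.93 − 0.371)·e^(−15.0/7.3362) = 0.371 + (4.5590)·0.12943 = 0.96105 g/L.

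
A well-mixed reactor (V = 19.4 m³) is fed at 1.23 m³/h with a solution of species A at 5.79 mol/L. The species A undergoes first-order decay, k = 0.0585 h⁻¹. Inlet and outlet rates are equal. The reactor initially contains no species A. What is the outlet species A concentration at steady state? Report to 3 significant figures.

Accumulation = in − out − consumed: V dC/dt = Q C_in − Q C − k V C.
At steady state: 0 = Q C_in − (Q + kV) C_ss, so C_ss = Q C_in/(Q + kV).
C_ss = 1.23·5.79/(1.23 + 0.0585·19.4) = 7.1217/2.3649 = 3.0114 mol/L.

3.01 mol/L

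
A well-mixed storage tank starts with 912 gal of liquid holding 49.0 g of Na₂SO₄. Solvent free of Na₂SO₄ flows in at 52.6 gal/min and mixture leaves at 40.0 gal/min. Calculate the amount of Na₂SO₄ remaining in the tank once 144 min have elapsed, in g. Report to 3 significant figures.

Total volume: dV/dt = Q_in − Q_out = 12.600 gal/min, so V(t) = 912 + 12.600 t and V(144) = 2726.4 gal.
No Na₂SO₄ enters, so dm/dt = −Q_out · (m/V).
Separate: dm/m = −Q_out dt/V(t) ⇒ ln(m/m₀) = −(Q_out/(Q_in−Q_out)) ln(V/V₀).
m = m₀ (V₀/V)^(Q_out/(Q_in−Q_out)) = 49.0 × (912/2726.4)^(3.1746) = 1.5149 g.

1.51 g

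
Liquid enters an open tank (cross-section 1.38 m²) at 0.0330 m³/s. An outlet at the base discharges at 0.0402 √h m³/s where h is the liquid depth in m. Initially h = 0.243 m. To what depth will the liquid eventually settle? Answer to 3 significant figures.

0.674 m

Unsteady balance on liquid volume: A dh/dt = Q_in − 0.0402 √h. At steady state dh/dt = 0:
Q_in = 0.0402 √h_ss ⇒ √h_ss = 0.0330/0.0402 = 0.82090.
h_ss = 0.82090² = 0.67387 m. (Since h₀ = 0.243 m < h_ss, the level will rise toward this value.)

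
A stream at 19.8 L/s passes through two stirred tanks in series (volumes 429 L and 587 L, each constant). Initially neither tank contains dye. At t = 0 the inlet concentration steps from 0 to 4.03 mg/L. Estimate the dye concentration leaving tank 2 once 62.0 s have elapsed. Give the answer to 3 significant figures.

Time constants: τᵢ = Vᵢ/Q for each well-mixed tank.
τ₁ = 429/19.8 = 21.667 s; τ₂ = 587/19.8 = 29.646 s.
Tank 1: C₁ = C_in(1 − e^(−t/τ₁)). Tank 2 (τ₁ ≠ τ₂): C₂ = C_in[1 − (τ₁ e^(−t/τ₁) − τ₂ e^(−t/τ₂))/(τ₁ − τ₂)].
At t = 62.0: e^(−t/τ₁) = 0.057181, e^(−t/τ₂) = 0.12352.
C₂ = 4.03·[1 − (21.667·0.057181 − 29.646·0.12352)/(-7.9798)] = 4.03·0.69634 = 2.8062 mg/L.

2.81 mg/L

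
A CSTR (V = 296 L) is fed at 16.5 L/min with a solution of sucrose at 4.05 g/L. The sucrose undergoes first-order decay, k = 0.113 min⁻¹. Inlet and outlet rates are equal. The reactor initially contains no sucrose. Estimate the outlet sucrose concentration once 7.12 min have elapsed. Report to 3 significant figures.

V dC/dt = Q(C_in − C) − k V C.
This is linear with rate a = Q/V + k = 0.16874 min⁻¹.
C_ss = Q C_in/(Q + kV) = 1.3379 g/L; C(t) = C_ss + (C₀ − C_ss) e^(−a t).
C(7.12) = 1.3379 + (-1.3379)·e^(−0.16874·7.12) = 1.3379 + (-1.3379)·0.30076 = 0.93551 g/L.

0.936 g/L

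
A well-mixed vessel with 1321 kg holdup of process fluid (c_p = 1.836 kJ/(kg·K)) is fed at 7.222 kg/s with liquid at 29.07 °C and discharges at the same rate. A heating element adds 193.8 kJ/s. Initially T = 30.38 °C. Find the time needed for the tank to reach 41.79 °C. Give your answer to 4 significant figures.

M c_p dT/dt = ṁ c_p (T_in − T) + Q̇.
τ = M/ṁ = 182.913 s; T_ss = T_in + Q̇/(ṁ c_p) = 43.6858 °C.
T(t) = T_ss + (T₀ − T_ss) e^(−t/τ). Set T = 41.79:
e^(−t/τ) = (41.79 − 43.6858)/(30.38 − 43.6858) = 0.142481
t = −182.913 · ln(0.142481) = 356.415 s.

356.4 s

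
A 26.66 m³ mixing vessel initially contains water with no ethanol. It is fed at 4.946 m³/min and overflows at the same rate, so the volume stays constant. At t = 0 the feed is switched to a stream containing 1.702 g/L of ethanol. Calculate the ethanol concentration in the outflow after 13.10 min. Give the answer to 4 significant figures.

1.552 g/L

Accumulation = in − out for the solute gives V dC/dt = Q(C_in − C).
So dC/dt = (C_in − C)/τ with τ = V/Q = 26.66/4.946 = 5.39021 min.
Solution: C(t) = C_in + (C₀ − C_in) e^(−t/τ).
C(13.10) = 1.702 + (0 − 1.702)·e^(−13.10/5.39021) = 1.702 + (-1.70200)·0.0880078 = 1.55221 g/L.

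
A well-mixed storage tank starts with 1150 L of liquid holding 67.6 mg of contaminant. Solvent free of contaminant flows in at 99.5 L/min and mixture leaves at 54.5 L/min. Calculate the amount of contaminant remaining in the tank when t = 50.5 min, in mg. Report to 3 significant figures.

Total volume: dV/dt = Q_in − Q_out = 45.000 L/min, so V(t) = 1150 + 45.000 t and V(50.5) = 3422.5 L.
Species balance (pure solvent in): dm/dt = −Q_out · m/V(t).
dm/m = −Q_out dt/(V₀ + 45.000 t); integrating gives ln(m/m₀) = −(Q_out/(Q_in−Q_out)) ln(V/V₀).
m = m₀ (V₀/V)^(Q_out/(Q_in−Q_out)) = 67.6 × (1150/3422.5)^(1.2111) = 18.043 mg.

18.0 mg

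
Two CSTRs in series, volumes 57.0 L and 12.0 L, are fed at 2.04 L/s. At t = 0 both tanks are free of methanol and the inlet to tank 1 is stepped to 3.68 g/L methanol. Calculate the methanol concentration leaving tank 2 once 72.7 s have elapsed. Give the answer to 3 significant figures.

Species balance on tank i: dCᵢ/dt = (Cᵢ₋₁ − Cᵢ)/τᵢ with τᵢ = Vᵢ/Q.
τ₁ = 57.0/2.04 = 27.941 s; τ₂ = 12.0/2.04 = 5.8824 s.
Tank 1: C₁ = C_in(1 − e^(−t/τ₁)). Tank 2 (τ₁ ≠ τ₂): C₂ = C_in[1 − (τ₁ e^(−t/τ₁) − τ₂ e^(−t/τ₂))/(τ₁ − τ₂)].
At t = 72.7: e^(−t/τ₁) = 0.074133, e^(−t/τ₂) = 4.2910e-06.
C₂ = 3.68·[1 − (27.941·0.074133 − 5.8824·4.2910e-06)/(22.059)] = 3.68·0.90610 = 3.3344 g/L.

3.33 g/L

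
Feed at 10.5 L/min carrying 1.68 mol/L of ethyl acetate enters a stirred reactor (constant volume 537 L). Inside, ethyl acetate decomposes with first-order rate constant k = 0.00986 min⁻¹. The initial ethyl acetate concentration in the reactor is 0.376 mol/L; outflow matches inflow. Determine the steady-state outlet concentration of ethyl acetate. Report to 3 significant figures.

1.12 mol/L

V dC/dt = Q(C_in − C) − k V C.
Steady state (dC/dt = 0): C_ss = Q C_in/(Q + kV) = C_in/(1 + kV/Q).
C_ss = 10.5·1.68/(10.5 + 0.00986·537) = 17.640/15.795 = 1.1168 mol/L.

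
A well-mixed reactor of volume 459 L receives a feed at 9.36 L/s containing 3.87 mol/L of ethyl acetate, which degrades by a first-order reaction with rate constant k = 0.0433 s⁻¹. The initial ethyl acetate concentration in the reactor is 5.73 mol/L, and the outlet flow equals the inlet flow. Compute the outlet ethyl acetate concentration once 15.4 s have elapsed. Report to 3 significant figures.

2.92 mol/L

Accumulation = in − out − consumed: V dC/dt = Q C_in − Q C − k V C.
This is linear with rate a = Q/V + k = 0.063692 s⁻¹.
C_ss = Q C_in/(Q + kV) = 1.2390 mol/L; C(t) = C_ss + (C₀ − C_ss) e^(−a t).
C(15.4) = 1.2390 + (4.4910)·e^(−0.063692·15.4) = 1.2390 + (4.4910)·0.37499 = 2.9231 mol/L.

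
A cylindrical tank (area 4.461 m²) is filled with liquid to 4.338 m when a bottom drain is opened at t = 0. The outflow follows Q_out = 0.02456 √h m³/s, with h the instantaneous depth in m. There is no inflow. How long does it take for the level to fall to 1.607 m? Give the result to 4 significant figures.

A dh/dt = −Q_out = −0.02456 √h.
Separate and integrate: 2(√h − √h₀) = −(0.02456/A) t.
t = 2A(√h₀ − √h)/0.02456 = 2·4.461·(√4.338 − √1.607)/0.02456
  = 8.92200 × (2.08279 − 1.26768) / 0.02456 = 296.109 s.

296.1 s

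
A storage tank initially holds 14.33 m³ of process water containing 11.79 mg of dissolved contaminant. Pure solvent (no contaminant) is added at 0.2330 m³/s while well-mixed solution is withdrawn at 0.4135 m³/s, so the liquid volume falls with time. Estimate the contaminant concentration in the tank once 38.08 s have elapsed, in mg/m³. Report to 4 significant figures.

Let m(t) be the amount of contaminant. Volume: V(t) = V₀ + (Q_in − Q_out) t = 14.33 − 0.180500 t; V(38.08) = 7.45656 m³.
Solute balance: dm/dt = 0 − Q_out C = −Q_out m/V(t).
dm/m = −Q_out dt/(V₀ − 0.180500 t); integrating gives ln(m/m₀) = −(Q_out/(Q_in−Q_out)) ln(V/V₀).
m = m₀ (V₀/V)^(Q_out/(Q_in−Q_out)) = 11.79 × (14.33/7.45656)^(-2.29086) = 2.63985 mg.
C = m/V = 2.63985/7.45656 = 0.354031 mg/m³.

0.3540 mg/m³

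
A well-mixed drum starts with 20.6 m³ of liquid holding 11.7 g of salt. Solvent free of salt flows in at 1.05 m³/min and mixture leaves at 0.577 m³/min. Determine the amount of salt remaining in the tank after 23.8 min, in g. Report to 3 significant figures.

Let m(t) be the amount of salt. Volume: V(t) = V₀ + (Q_in − Q_out) t = 20.6 + 0.47300 t; V(23.8) = 31.857 m³.
No salt enters, so dm/dt = −Q_out · (m/V).
Separate: dm/m = −Q_out dt/V(t) ⇒ ln(m/m₀) = −(Q_out/(Q_in−Q_out)) ln(V/V₀).
m = m₀ (V₀/V)^(Q_out/(Q_in−Q_out)) = 11.7 × (20.6/31.857)^(1.2199) = 6.8740 g.

6.87 g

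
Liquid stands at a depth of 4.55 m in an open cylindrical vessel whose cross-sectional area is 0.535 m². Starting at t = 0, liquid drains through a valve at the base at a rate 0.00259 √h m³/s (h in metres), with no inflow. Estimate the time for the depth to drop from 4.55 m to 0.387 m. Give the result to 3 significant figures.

624 s

A dh/dt = −Q_out = −0.00259 √h.
∫ h^(−1/2) dh = −(0.00259/A) ∫ dt, giving 2√h = 2√h₀ − (0.00259/A) t.
t = 2A(√h₀ − √h)/0.00259 = 2·0.535·(√4.55 − √0.387)/0.00259
  = 1.0700 × (2.1331 − 0.62209) / 0.00259 = 624.23 s.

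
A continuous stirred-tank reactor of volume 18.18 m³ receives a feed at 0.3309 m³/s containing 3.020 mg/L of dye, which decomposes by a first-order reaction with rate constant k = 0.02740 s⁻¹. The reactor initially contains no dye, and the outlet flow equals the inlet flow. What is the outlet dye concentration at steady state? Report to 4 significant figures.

1.205 mg/L

Species balance: V dC/dt = Q C_in − Q C − k V C.
At steady state: 0 = Q C_in − (Q + kV) C_ss, so C_ss = Q C_in/(Q + kV).
C_ss = 0.3309·3.020/(0.3309 + 0.02740·18.18) = 0.999318/0.829032 = 1.20540 mg/L.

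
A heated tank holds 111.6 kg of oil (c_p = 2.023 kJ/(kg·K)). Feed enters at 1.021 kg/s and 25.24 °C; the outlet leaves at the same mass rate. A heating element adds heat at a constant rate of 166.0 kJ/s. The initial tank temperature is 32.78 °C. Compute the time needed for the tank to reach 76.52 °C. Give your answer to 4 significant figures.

M c_p dT/dt = ṁ c_p (T_in − T) + Q̇.
τ = M/ṁ = 109.305 s; T_ss = T_in + Q̇/(ṁ c_p) = 105.609 °C.
T(t) = T_ss + (T₀ − T_ss) e^(−t/τ). Set T = 76.52:
e^(−t/τ) = (76.52 − 105.609)/(32.78 − 105.609) = 0.399412
t = −109.305 · ln(0.399412) = 100.316 s.

100.3 s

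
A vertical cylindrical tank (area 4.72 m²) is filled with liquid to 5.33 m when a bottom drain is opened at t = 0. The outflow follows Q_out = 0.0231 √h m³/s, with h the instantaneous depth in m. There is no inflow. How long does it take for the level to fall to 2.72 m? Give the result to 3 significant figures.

Mass balance (ρ constant): A dh/dt = −0.0231 √h.
∫ h^(−1/2) dh = −(0.0231/A) ∫ dt, giving 2√h = 2√h₀ − (0.0231/A) t.
t = 2A(√h₀ − √h)/0.0231 = 2·4.72·(√5.33 − √2.72)/0.0231
  = 9.4400 × (2.3087 − 1.6492) / 0.0231 = 269.48 s.

269 s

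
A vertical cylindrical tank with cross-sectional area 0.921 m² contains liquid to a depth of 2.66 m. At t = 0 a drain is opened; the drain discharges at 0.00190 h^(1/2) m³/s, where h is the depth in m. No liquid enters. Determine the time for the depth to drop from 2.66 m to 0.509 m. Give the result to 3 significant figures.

890 s

With no inflow, A dh/dt = −0.00190 √h.
This is separable: 2 d(√h)/dt = −0.00190/A, so √h = √h₀ − (0.00190/(2A)) t.
t = 2A(√h₀ − √h)/0.00190 = 2·0.921·(√2.66 − √0.509)/0.00190
  = 1.8420 × (1.6310 − 0.71344) / 0.00190 = 889.50 s.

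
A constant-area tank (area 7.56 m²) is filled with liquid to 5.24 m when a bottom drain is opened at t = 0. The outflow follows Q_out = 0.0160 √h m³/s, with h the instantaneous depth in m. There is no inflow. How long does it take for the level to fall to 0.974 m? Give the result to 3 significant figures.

With no inflow, A dh/dt = −0.0160 √h.
∫ h^(−1/2) dh = −(0.0160/A) ∫ dt, giving 2√h = 2√h₀ − (0.0160/A) t.
t = 2A(√h₀ − √h)/0.0160 = 2·7.56·(√5.24 − √0.974)/0.0160
  = 15.120 × (2.2891 − 0.98691) / 0.0160 = 1230.6 s.

1230 s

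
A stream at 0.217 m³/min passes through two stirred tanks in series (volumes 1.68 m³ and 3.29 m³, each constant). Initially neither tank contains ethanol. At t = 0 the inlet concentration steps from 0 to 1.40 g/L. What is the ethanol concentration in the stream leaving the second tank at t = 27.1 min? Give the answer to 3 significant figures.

0.965 g/L

Time constants: τᵢ = Vᵢ/Q for each well-mixed tank.
τ₁ = 1.68/0.217 = 7.7419 min; τ₂ = 3.29/0.217 = 15.161 min.
Solving the cascade with C₁(0)=C₂(0)=0 gives C₂(t) = C_in[1 − (τ₁ e^(−t/τ₁) − τ₂ e^(−t/τ₂))/(τ₁ − τ₂)].
At t = 27.1: e^(−t/τ₁) = 0.030185, e^(−t/τ₂) = 0.16739.
C₂ = 1.40·[1 − (7.7419·0.030185 − 15.161·0.16739)/(-7.4194)] = 1.40·0.68945 = 0.96522 g/L.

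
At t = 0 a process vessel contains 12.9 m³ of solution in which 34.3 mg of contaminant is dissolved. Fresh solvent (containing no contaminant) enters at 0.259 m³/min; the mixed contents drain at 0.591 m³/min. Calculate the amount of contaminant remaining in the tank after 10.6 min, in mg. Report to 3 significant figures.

Total volume: dV/dt = Q_in − Q_out = -0.33200 m³/min, so V(t) = 12.9 − 0.33200 t and V(10.6) = 9.3808 m³.
Solute balance: dm/dt = 0 − Q_out C = −Q_out m/V(t).
Separate: dm/m = −Q_out dt/V(t) ⇒ ln(m/m₀) = −(Q_out/(Q_in−Q_out)) ln(V/V₀).
m = m₀ (V₀/V)^(Q_out/(Q_in−Q_out)) = 34.3 × (12.9/9.3808)^(-1.7801) = 19.454 mg.

19.5 mg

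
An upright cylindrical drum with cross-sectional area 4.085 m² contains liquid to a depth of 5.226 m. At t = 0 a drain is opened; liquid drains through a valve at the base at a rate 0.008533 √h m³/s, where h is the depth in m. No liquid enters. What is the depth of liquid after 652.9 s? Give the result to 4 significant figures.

2.573 m

Volume balance on the tank: A dh/dt = −0.008533 √h.
∫ h^(−1/2) dh = −(0.008533/A) ∫ dt, giving 2√h = 2√h₀ − (0.008533/A) t.
√h = √5.226 − 0.008533·652.9/(2·4.085) = 2.28604 − 0.681909 = 1.60414.
h = 1.60414² = 2.57325 m.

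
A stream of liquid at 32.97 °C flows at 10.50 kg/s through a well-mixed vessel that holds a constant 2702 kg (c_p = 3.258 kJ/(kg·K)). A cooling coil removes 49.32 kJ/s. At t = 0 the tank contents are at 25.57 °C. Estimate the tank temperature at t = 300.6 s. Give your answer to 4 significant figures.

Heat balance on the well-mixed liquid: M c_p dT/dt = ṁ c_p (T_in − T) − 49.32.
τ = M/ṁ = 257.333 s; T_ss = T_in − Q̇/(ṁ c_p) = 32.97 − 49.32/(10.50·3.258) = 31.5283 °C.
Integrating: T(t) = T_ss + (T₀ − T_ss) e^(−t/τ).
T(300.6) = 31.5283 + (-5.95827)·e^(−300.6/257.333) = 31.5283 + (-5.95827)·0.310946 = 29.6756 °C.

29.68 °C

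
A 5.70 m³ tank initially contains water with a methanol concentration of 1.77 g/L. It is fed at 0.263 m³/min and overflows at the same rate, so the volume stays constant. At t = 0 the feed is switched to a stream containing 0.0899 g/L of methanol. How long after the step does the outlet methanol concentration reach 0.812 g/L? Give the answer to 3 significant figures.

Species balance on the tank: V dC/dt = Q(C_in − C), so τ = V/Q = 21.673 min.
C(t) = C_in + (C₀ − C_in) e^(−t/τ). Set C = 0.812 and solve for t:
e^(−t/τ) = (C − C_in)/(C₀ − C_in) = (0.812 − 0.0899)/(1.77 − 0.0899) = 0.42980
t = −τ ln(…) = 21.673 × 0.84444 = 18.302 min.

18.3 min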